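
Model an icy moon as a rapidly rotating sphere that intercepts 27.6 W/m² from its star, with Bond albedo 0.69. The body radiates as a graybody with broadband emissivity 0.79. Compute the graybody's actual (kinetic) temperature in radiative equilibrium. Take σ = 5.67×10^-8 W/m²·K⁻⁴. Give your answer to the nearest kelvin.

The planet absorbs (1−α)S over its disc πR² and re-emits over 4πR², so the mean absorbed flux is (1−0.69)·27.60/4 = 2.139 W/m².
Equating to εσT⁴ with ε = 0.79: T = (2.139/0.79σ)^(1/4) = 83.13 K.

83 kelvin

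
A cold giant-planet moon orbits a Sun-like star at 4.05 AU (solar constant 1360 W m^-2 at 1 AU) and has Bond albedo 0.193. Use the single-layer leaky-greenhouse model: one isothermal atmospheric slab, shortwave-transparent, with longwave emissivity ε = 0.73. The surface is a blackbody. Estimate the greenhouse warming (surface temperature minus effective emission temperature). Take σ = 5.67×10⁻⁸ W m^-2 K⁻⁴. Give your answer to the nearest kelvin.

16 K

Flux at the orbit: S = 1360/(4.05)² = 82.91 W m^-2.
The planet radiates to space at T_e = [S(1−α)/(4σ)]^(1/4) = 131.1 K.
For a single slab of emissivity ε, T_s⁴ = 2T_e⁴/(2−ε); thus T_s = 131.1·(1.575)^(1/4) = 146.8 K.
The atmosphere warms the surface by 15.76 K.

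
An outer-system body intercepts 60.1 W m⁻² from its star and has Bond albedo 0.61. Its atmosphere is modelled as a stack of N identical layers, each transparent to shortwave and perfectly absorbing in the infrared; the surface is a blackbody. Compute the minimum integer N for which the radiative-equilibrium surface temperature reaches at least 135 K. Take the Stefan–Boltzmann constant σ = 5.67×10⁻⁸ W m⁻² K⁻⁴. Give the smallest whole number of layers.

3

OLR = S(1−α)/4 = 5.860 W m⁻²; the top layer radiates at T_e = 100.8 K.
Since T_s⁴ = (N+1)T_e⁴, we need N ≥ (T_s/T_e)⁴ − 1 = 2.214.
So N ≥ 2.214; the smallest integer is N = 3.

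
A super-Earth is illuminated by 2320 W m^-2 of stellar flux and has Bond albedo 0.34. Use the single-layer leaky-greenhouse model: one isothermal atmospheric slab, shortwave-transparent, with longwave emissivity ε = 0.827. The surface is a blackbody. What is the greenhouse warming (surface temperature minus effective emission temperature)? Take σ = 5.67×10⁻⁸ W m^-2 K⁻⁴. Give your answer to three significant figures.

40.9 kelvin

The planet radiates to space at T_e = [S(1−α)/(4σ)]^(1/4) = 286.6 K.
Surface balance with a leaky layer gives σT_s⁴ = σT_e⁴·2/(2−ε), so T_s = T_e·[2/(2−0.827)]^(1/4) = 327.6 K.
The atmosphere warms the surface by 40.91 K.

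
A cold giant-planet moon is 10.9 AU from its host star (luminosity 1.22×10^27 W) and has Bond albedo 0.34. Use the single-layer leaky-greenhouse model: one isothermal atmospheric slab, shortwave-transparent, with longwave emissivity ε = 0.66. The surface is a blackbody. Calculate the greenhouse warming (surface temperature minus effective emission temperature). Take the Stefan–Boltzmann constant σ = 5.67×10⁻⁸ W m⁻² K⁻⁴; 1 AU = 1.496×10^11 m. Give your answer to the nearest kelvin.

11 K

Orbital distance: d = 10.9 AU = 1.631×10^12 m.
S = L/(4πd²) = 36.51 W m⁻².
The planet radiates to space at T_e = [S(1−α)/(4σ)]^(1/4) = 101.5 K.
The surface balance (absorbed SW + ε·downward IR = σT_s⁴) with T_a⁴ = T_s⁴/2 reduces to T_s = T_e·[2/(2−ε)]^¼ = 112.2 K.
T_s − T_e = 112.2 − 101.5 = 10.69 K.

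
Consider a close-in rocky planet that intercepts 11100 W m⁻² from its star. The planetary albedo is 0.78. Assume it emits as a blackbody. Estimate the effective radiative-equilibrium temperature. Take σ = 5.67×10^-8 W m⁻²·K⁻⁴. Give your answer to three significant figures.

The planet absorbs (1−α)S over its disc πR² and re-emits over 4πR², so the mean absorbed flux is (1−0.78)·11100/4 = 610.5 W m⁻².
In equilibrium σT⁴ equals this, so T = 322.1 K.

322 K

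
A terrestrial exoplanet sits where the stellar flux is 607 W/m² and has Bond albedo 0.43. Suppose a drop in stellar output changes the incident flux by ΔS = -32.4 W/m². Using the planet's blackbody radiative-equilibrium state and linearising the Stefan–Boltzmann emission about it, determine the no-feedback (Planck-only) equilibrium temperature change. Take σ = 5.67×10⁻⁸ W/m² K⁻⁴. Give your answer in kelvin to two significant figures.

-2.6 kelvin

Unperturbed T_e = [607.0·(1−0.43)/(4σ)]^¼ = 197.6 K.
TOA radiative forcing: ΔF = (1−α)ΔS/4 = 0.57·(-32.4)/4 = -4.617 W/m².
The Planck feedback parameter is 4σT_e³ = 1.751 W/m²/K.
So ΔT₀ = -4.617/1.751 = -2.64 K.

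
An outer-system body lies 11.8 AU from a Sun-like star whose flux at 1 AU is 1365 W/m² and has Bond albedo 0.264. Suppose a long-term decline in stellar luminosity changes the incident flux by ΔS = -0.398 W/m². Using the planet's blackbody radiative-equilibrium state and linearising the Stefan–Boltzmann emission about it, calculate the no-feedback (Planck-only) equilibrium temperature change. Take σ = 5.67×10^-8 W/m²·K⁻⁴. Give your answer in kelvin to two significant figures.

-0.76 K

Flux at the orbit: S = 1365/(11.8)² = 9.803 W/m².
The baseline emission temperature is T_e = 75.10 K.
TOA radiative forcing: ΔF = (1−α)ΔS/4 = 0.736·(-0.398)/4 = -0.07323 W/m².
Planck response: λ_P = 4σT_e³ = 4·5.67×10⁻⁸·(75.10)³ = 0.09607 W/m²/K.
Hence the no-feedback warming is ΔF/(4σT_e³) = -0.762 K.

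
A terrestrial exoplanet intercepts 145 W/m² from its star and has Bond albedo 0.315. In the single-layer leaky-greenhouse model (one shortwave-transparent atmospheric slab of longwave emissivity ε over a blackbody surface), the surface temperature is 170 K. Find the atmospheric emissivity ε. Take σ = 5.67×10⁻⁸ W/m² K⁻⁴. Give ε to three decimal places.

First, T_e = [145.0·(1−0.315)/(4σ)]^(1/4) = 144.7 K.
T_s⁴ = T_e⁴·2/(2−ε) → ε = 2 − 2(T_e/T_s)⁴ = 2 − 2·(144.7/170)⁴ = 0.9513.

0.951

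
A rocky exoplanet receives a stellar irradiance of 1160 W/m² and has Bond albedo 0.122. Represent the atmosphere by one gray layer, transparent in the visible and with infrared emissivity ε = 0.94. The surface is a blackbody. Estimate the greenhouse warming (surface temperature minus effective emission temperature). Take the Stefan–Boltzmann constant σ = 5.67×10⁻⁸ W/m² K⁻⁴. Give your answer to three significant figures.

44.5 kelvin

Effective emission temperature (TOA balance): σT_e⁴ = S(1−α)/4 = 254.6 W/m² → T_e = 258.9 K.
For a single slab of emissivity ε, T_s⁴ = 2T_e⁴/(2−ε); thus T_s = 258.9·(1.887)^(1/4) = 303.4 K.
The atmosphere warms the surface by 44.53 K.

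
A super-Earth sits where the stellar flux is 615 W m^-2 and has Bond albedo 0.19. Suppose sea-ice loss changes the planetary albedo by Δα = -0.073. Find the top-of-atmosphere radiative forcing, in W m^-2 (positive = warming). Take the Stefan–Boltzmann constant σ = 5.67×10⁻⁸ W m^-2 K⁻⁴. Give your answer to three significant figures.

ΔF = −(S/4)Δα = −(615.0/4)×(-0.073) = 11.22 W m^-2.

11.2 W m^-2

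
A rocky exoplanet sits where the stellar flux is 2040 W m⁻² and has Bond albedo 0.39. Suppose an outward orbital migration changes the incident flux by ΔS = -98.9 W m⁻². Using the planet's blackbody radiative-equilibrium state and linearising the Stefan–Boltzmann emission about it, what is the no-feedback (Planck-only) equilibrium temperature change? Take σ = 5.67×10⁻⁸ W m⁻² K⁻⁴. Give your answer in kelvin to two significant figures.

-3.3 K

The baseline emission temperature is T_e = 272.2 K.
ΔF = Δ[S(1−α)]/4 = (1−0.39)·-98.9/4 = -15.08 W m⁻².
The Planck feedback parameter is 4σT_e³ = 4.572 W m⁻²/K.
ΔT₀ = ΔF/λ_P = -15.08/4.572 = -3.30 K.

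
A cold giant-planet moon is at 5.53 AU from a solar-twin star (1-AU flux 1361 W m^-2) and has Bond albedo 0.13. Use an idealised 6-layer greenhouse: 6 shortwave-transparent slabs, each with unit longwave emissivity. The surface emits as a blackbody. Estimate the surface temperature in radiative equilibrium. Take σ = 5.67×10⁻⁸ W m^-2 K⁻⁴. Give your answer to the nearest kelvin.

Flux at the orbit: S = 1361/(5.53)² = 44.50 W m^-2.
Top-of-atmosphere balance: σT_e⁴ = S(1−α)/4 = 9.680 W m^-2 → T_e = 114.3 K.
Layer-by-layer balance gives σT_s⁴ = (N+1)σT_e⁴, so T_s = 7^¼·114.3 = 185.9 K.

186 kelvin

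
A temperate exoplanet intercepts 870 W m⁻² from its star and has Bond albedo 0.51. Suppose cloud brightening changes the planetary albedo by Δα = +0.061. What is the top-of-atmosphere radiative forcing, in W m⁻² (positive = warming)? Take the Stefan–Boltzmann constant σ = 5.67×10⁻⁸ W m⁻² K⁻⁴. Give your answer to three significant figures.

TOA radiative forcing: ΔF = −S·Δα/4 = −870.0·(+0.061)/4 = -13.27 W m⁻².

-13.3 W m⁻²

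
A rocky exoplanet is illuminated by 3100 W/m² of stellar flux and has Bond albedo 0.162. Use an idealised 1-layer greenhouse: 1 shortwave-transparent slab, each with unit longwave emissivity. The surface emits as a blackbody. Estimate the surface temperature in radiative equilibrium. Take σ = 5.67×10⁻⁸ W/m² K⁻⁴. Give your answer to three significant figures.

Top-of-atmosphere balance: σT_e⁴ = S(1−α)/4 = 649.4 W/m² → T_e = 327.1 K.
Layer-by-layer balance gives σT_s⁴ = (N+1)σT_e⁴, so T_s = 2^¼·327.1 = 389.0 K.

389 K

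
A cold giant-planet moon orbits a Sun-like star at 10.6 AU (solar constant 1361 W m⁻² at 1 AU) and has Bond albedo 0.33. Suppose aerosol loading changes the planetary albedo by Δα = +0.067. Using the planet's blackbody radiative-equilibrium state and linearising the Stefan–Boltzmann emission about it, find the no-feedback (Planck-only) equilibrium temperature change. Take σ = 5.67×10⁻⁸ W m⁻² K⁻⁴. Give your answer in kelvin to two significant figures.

Flux at the orbit: S = 1361/(10.6)² = 12.11 W m⁻².
Unperturbed T_e = [12.11·(1−0.33)/(4σ)]^¼ = 77.34 K.
The change in absorbed flux is Δ[S(1−α)/4] = −SΔα/4 = -0.2029 W m⁻².
Planck response: λ_P = 4σT_e³ = 4·5.67×10⁻⁸·(77.34)³ = 0.1049 W m⁻²/K.
ΔT₀ = ΔF/λ_P = -0.2029/0.1049 = -1.93 K.

-1.9 kelvin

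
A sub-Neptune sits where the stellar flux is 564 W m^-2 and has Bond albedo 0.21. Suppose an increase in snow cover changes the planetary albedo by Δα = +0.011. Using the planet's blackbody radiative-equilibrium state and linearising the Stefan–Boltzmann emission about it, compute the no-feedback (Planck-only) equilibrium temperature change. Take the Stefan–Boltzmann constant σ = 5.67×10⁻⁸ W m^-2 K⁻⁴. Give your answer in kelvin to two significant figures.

The baseline emission temperature is T_e = 210.5 K.
The change in absorbed flux is Δ[S(1−α)/4] = −SΔα/4 = -1.551 W m^-2.
Planck response: λ_P = 4σT_e³ = 4·5.67×10⁻⁸·(210.5)³ = 2.116 W m^-2/K.
So ΔT₀ = -1.551/2.116 = -0.733 K.

-0.73 K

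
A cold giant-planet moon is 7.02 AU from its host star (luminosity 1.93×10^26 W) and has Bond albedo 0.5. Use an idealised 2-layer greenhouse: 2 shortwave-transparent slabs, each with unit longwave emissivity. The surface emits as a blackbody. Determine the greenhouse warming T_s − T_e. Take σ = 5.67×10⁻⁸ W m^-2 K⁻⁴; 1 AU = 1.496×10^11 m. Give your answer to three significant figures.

Orbital distance: d = 7.02 AU = 1.050×10^12 m.
Spreading L over a sphere of radius d: S = 1.93×10^26/(4π·1.05×10^12²) = 13.93 W m^-2.
OLR = S(1−α)/4 = 1.741 W m^-2; the top layer radiates at T_e = 74.44 K.
T_s = (N+1)^(1/4)·T_e = 97.96 K.
So the greenhouse effect raises the surface by 97.96 − 74.44 = 23.53 K.

23.5 K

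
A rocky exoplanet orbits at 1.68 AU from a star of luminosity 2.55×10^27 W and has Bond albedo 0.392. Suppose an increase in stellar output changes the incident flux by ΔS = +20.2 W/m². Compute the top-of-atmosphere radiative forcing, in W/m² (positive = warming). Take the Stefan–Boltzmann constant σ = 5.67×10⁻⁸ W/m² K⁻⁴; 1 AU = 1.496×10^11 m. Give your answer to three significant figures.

3.07 W/m²

Orbital distance: d = 1.68 AU = 2.513×10^11 m.
Spreading L over a sphere of radius d: S = 2.55×10^27/(4π·2.51×10^11²) = 3213 W/m².
ΔF = Δ[S(1−α)]/4 = (1−0.392)·+20.2/4 = 3.070 W/m².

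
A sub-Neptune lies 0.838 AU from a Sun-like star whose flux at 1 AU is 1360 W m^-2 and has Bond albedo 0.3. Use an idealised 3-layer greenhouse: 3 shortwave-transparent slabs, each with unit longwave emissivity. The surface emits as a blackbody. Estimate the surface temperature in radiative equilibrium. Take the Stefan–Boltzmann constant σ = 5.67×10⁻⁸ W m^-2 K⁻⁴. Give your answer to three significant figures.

Flux at the orbit: S = 1360/(0.838)² = 1937 W m^-2.
The effective emission temperature is T_e = [S(1−α)/(4σ)]^¼ = 278.1 K.
Layer-by-layer balance gives σT_s⁴ = (N+1)σT_e⁴, so T_s = 4^¼·278.1 = 393.2 K.

393 kelvin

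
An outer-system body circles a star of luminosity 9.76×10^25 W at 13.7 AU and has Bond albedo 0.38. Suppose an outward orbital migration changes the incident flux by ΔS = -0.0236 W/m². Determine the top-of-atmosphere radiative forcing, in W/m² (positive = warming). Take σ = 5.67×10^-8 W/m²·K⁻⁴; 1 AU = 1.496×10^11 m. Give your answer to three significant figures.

d = 13.7 × 1.496×10^11 m = 2.050×10^12 m.
S = L/(4πd²) = 1.849 W/m².
Only a fraction (1−α) is absorbed and it's spread over 4πR², so ΔF = (1−α)ΔS/4 = -0.003658 W/m².

-0.00366 W/m²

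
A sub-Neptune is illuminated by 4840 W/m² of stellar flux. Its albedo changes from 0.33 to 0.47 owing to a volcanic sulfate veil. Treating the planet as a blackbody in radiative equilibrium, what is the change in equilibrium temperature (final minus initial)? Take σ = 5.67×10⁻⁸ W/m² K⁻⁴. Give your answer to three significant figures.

With α = 0.33, T₁ = 345.8 K.
After:  T₂ = [4840·0.53/(4σ)]^(1/4) = 326.1 K.
ΔT = T₂ − T₁ = -19.68 K.

-19.7 kelvin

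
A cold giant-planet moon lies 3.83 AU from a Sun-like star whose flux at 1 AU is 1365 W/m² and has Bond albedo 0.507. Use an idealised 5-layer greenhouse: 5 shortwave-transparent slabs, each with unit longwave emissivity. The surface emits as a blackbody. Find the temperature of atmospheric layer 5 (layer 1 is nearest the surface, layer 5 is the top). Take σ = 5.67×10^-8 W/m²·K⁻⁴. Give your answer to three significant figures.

119 kelvin

By the inverse-square law, S = 1365/3.83² = 93.05 W/m².
The effective emission temperature is T_e = [S(1−α)/(4σ)]^¼ = 119.3 K.
In the N-layer model, layer k (counted from the surface) has T_k = (N+1−k)^(1/4)·T_e.
With k = 5: T_5 = (5+1−5)^¼·119.3 K = 119.3 K.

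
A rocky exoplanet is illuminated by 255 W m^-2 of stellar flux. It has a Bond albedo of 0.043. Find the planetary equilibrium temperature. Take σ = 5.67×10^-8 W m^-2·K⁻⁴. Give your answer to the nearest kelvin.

Averaging over the sphere, the absorbed flux is S(1−α)/4 = 61.01 W m^-2.
In equilibrium σT⁴ equals this, so T = 181.1 K.

181 K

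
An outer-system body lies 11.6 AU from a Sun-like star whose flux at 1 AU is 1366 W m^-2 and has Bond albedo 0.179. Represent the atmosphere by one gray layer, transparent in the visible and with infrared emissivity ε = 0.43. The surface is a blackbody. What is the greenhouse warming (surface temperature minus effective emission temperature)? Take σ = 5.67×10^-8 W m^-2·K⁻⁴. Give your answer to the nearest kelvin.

By the inverse-square law, S = 1366/11.6² = 10.15 W m^-2.
The planet radiates to space at T_e = [S(1−α)/(4σ)]^(1/4) = 77.86 K.
Surface balance with a leaky layer gives σT_s⁴ = σT_e⁴·2/(2−ε), so T_s = T_e·[2/(2−0.43)]^(1/4) = 82.72 K.
T_s − T_e = 82.72 − 77.86 = 4.857 K.

5 kelvin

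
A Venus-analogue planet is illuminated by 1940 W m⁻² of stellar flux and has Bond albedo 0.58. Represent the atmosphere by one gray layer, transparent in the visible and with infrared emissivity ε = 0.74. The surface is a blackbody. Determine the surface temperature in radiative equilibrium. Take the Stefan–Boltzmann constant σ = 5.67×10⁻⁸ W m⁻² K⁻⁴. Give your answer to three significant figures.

275 kelvin

At the top of the atmosphere, σT_e⁴ = S(1−α)/4 = 203.7 W m⁻², giving T_e = 244.8 K.
Surface balance with a leaky layer gives σT_s⁴ = σT_e⁴·2/(2−ε), so T_s = T_e·[2/(2−0.74)]^(1/4) = 274.8 K.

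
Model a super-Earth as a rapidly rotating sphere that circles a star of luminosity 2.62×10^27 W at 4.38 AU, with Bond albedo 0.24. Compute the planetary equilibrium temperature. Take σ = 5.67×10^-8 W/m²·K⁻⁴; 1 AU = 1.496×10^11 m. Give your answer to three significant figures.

201 K

d = 4.38 × 1.496×10^11 m = 6.552×10^11 m.
Flux at the orbit: S = L/(4πd²) = 2.62×10^27/(4π·(6.55×10^11)²) = 485.6 W/m².
Averaging over the sphere, the absorbed flux is S(1−α)/4 = 92.26 W/m².
In equilibrium σT⁴ equals this, so T = 200.8 K.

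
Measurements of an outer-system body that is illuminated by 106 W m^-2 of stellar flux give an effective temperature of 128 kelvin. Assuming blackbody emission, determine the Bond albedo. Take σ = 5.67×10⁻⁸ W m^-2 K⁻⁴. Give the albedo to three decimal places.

0.426

Rearranging the radiative balance, α = 1 − 4σT⁴/S.
4σT⁴ = 4·5.67×10⁻⁸·(128)⁴ = 60.88 W m^-2.
1−α = 60.88/106.0 = 0.5744, so α = 0.4256.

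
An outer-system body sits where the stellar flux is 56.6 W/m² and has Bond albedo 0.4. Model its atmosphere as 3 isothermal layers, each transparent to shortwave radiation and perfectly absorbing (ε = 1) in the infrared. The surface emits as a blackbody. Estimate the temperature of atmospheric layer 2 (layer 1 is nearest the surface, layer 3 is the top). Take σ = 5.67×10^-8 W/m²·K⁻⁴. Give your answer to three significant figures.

OLR = S(1−α)/4 = 8.490 W/m²; the top layer radiates at T_e = 110.6 K.
The net upward flux σT_e⁴ is constant between every pair of levels, so T_k⁴ = (N+1−k)T_e⁴.
With k = 2: T_2 = (3+1−2)^¼·110.6 K = 131.5 K.

132 kelvin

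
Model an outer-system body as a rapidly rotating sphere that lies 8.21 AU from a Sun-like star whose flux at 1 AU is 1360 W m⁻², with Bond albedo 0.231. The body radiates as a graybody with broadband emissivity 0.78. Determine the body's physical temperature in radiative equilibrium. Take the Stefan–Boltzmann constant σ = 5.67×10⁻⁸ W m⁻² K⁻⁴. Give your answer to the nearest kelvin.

97 K

Irradiance scales as 1/d², so S = 1360 W m⁻² × (1/8.21)² = 20.18 W m⁻².
Averaging over the sphere, the absorbed flux is S(1−α)/4 = 3.879 W m⁻².
Radiative balance εσT⁴ = 3.879 gives T = [3.879/(0.78·σ)]^(1/4) = 96.77 K.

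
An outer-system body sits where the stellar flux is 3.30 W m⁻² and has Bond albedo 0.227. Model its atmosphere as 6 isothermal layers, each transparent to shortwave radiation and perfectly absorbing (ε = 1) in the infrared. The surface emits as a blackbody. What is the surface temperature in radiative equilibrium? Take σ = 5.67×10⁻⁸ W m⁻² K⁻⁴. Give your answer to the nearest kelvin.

94 kelvin

Top-of-atmosphere balance: σT_e⁴ = S(1−α)/4 = 0.6377 W m⁻² → T_e = 57.91 K.
With N = 6 opaque layers, T_s = (N+1)^(1/4)·T_e = 7^(1/4)·57.91 = 94.20 K.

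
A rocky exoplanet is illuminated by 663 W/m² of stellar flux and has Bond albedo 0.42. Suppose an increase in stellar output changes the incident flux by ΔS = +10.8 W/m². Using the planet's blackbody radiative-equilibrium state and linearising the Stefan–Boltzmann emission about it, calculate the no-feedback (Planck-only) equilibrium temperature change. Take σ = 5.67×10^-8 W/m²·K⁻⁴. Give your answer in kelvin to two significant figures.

0.83 K

Unperturbed T_e = [663.0·(1−0.42)/(4σ)]^¼ = 202.9 K.
TOA radiative forcing: ΔF = (1−α)ΔS/4 = 0.58·(+10.8)/4 = 1.566 W/m².
Planck response: λ_P = 4σT_e³ = 4·5.67×10⁻⁸·(202.9)³ = 1.895 W/m²/K.
Hence the no-feedback warming is ΔF/(4σT_e³) = 0.826 K.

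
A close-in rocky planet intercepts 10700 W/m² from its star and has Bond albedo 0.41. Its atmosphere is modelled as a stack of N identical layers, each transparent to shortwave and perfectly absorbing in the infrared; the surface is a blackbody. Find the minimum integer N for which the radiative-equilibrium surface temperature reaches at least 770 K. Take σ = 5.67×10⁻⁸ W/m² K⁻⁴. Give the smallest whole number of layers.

Top-of-atmosphere balance: σT_e⁴ = S(1−α)/4 = 1578 W/m² → T_e = 408.5 K.
Since T_s⁴ = (N+1)T_e⁴, we need N ≥ (T_s/T_e)⁴ − 1 = 11.629.
Rounding up, N = 12.

12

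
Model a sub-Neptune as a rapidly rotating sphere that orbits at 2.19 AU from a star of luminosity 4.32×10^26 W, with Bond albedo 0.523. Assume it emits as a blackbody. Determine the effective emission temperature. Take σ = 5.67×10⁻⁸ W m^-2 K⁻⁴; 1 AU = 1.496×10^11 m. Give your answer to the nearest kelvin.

Orbital distance: d = 2.19 AU = 3.276×10^11 m.
Flux at the orbit: S = L/(4πd²) = 4.32×10^26/(4π·(3.28×10^11)²) = 320.3 W m^-2.
Averaging over the sphere, the absorbed flux is S(1−α)/4 = 38.19 W m^-2.
Balancing against σT⁴: T = (38.19/5.67×10⁻⁸)^(1/4) = 161.1 K.

161 K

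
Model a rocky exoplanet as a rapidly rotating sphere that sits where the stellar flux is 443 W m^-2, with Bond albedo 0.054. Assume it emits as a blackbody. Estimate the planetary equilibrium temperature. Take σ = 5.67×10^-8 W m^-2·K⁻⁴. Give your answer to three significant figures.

207 kelvin

Absorbed flux (global mean): S(1−α)/4 = 443.0·0.946/4 = 104.8 W m^-2.
In equilibrium σT⁴ equals this, so T = 207.3 K.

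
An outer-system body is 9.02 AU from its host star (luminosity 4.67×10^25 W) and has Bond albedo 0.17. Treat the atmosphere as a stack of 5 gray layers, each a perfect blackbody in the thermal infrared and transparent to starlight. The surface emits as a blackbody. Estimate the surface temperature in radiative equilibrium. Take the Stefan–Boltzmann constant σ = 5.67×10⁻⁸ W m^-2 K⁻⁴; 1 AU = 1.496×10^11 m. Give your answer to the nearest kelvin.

82 K

d = 9.02 × 1.496×10^11 m = 1.349×10^12 m.
Spreading L over a sphere of radius d: S = 4.67×10^25/(4π·1.35×10^12²) = 2.041 W m^-2.
Top-of-atmosphere balance: σT_e⁴ = S(1−α)/4 = 0.4235 W m^-2 → T_e = 52.28 K.
For an N-layer opaque stack, T_s⁴ = (N+1)T_e⁴, hence T_s = (6)^(1/4)×52.28 K = 81.82 K.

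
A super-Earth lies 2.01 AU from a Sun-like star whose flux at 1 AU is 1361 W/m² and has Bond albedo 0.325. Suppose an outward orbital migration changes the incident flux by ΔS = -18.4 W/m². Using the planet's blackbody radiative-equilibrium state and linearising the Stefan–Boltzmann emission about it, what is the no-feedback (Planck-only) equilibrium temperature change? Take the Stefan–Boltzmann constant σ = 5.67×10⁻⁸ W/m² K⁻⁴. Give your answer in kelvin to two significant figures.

By the inverse-square law, S = 1361/2.01² = 336.9 W/m².
The baseline emission temperature is T_e = 177.9 K.
ΔF = Δ[S(1−α)]/4 = (1−0.325)·-18.4/4 = -3.105 W/m².
The Planck feedback parameter is 4σT_e³ = 1.278 W/m²/K.
ΔT₀ = ΔF/λ_P = -3.105/1.278 = -2.43 K.

-2.4 K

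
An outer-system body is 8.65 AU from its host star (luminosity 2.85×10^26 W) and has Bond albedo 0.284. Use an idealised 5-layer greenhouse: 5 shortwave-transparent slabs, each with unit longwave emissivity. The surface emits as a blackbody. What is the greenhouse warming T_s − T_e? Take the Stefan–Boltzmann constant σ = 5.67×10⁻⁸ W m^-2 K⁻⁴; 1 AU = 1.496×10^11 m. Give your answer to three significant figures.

d = 8.65 × 1.496×10^11 m = 1.294×10^12 m.
Flux at the orbit: S = L/(4πd²) = 2.85×10^26/(4π·(1.29×10^12)²) = 13.54 W m^-2.
Top-of-atmosphere balance: σT_e⁴ = S(1−α)/4 = 2.424 W m^-2 → T_e = 80.86 K.
Surface: T_s = (6)^¼·T_e = 126.6 K.
Warming: T_s − T_e = 45.69 K.

45.7 K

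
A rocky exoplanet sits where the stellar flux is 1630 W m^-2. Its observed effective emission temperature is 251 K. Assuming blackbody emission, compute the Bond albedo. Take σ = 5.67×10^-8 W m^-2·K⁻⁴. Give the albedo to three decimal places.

0.448

From σT⁴ = S(1−α)/4 we invert for α: 1−α = 4σT⁴/S.
σT⁴ = 225.0 W m^-2, so 4σT⁴ = 900.2 W m^-2.
Hence α = 1 − 900.2/1630 = 0.4477.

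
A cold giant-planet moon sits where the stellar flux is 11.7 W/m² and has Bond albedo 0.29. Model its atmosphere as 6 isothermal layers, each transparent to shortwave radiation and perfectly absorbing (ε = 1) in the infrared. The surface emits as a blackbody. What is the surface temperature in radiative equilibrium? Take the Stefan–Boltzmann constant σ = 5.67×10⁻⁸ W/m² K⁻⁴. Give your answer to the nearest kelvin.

Top-of-atmosphere balance: σT_e⁴ = S(1−α)/4 = 2.077 W/m² → T_e = 77.79 K.
For an N-layer opaque stack, T_s⁴ = (N+1)T_e⁴, hence T_s = (7)^(1/4)×77.79 K = 126.5 K.

127 kelvin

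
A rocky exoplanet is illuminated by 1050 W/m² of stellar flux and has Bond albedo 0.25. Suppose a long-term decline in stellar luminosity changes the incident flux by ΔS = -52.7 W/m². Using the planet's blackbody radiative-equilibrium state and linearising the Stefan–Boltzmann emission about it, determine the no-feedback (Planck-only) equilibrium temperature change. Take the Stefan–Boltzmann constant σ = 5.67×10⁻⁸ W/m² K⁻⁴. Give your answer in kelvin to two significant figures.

-3.0 kelvin

Unperturbed T_e = [1050·(1−0.25)/(4σ)]^¼ = 242.7 K.
TOA radiative forcing: ΔF = (1−α)ΔS/4 = 0.75·(-52.7)/4 = -9.881 W/m².
Linearising σT⁴ gives d(σT⁴)/dT = 4σT_e³ = 3.244 W/m² per K.
ΔT₀ = ΔF/λ_P = -9.881/3.244 = -3.05 K.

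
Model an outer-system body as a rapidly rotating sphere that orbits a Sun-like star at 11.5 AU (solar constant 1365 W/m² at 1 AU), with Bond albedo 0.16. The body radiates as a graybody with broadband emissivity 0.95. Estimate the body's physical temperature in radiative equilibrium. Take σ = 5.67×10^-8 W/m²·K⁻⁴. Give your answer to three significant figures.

79.6 kelvin

Irradiance scales as 1/d², so S = 1365 W/m² × (1/11.5)² = 10.32 W/m².
The planet absorbs (1−α)S over its disc πR² and re-emits over 4πR², so the mean absorbed flux is (1−0.16)·10.32/4 = 2.167 W/m².
Radiative balance εσT⁴ = 2.167 gives T = [2.167/(0.95·σ)]^(1/4) = 79.65 K.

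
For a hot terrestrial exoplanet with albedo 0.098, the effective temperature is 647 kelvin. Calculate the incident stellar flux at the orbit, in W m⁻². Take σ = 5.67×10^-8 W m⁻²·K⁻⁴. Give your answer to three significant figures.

From S(1−α)/4 = σT⁴: S = 4σT⁴/(1−α).
σT⁴ = 5.67×10⁻⁸·(647)⁴ = 9936 W m⁻².
So S = 4×9936/(1−0.098) = 44060 W m⁻².

44100 W m⁻²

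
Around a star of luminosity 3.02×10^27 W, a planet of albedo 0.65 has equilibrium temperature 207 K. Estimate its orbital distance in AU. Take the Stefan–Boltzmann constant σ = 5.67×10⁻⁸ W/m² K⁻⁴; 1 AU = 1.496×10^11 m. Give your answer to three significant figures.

3.00 AU

Required flux: S = 4σT⁴/(1−α) = 1190 W/m².
From L = 4πd²S, d = √(3.02×10^27/(4π·1190)) = 4.494×10^11 m = 3.004 AU.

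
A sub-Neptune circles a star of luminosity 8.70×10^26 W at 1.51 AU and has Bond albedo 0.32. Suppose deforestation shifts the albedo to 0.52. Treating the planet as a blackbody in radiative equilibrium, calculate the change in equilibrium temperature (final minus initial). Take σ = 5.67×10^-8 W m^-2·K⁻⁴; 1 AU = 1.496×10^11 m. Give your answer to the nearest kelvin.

Orbital distance: d = 1.51 AU = 2.259×10^11 m.
Flux at the orbit: S = L/(4πd²) = 8.70×10^26/(4π·(2.26×10^11)²) = 1357 W m^-2.
Initial: T₁ = [S(1−0.32)/(4σ)]^(1/4) = 252.5 K.
With α = 0.52, T₂ = 231.5 K.
Change: 231.5 − 252.5 = -21.06 K.

-21 K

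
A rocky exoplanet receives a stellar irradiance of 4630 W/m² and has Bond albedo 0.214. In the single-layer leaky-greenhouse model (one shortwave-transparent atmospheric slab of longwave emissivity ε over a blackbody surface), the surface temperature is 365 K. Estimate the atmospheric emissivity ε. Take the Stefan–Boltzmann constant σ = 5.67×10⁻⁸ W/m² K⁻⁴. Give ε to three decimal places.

0.192

TOA balance gives T_e = 355.9 K.
Since (2−ε)/2 = (T_e/T_s)⁴ = 0.9040, ε = 0.1919.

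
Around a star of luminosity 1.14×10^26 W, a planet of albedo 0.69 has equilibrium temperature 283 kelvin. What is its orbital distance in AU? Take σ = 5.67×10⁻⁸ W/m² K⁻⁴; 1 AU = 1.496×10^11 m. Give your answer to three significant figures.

0.294 AU

Energy balance gives S = 4σT⁴/(1−α) = 4693 W/m².
From L = 4πd²S, d = √(1.14×10^26/(4π·4693)) = 4.397×10^10 m = 0.2939 AU.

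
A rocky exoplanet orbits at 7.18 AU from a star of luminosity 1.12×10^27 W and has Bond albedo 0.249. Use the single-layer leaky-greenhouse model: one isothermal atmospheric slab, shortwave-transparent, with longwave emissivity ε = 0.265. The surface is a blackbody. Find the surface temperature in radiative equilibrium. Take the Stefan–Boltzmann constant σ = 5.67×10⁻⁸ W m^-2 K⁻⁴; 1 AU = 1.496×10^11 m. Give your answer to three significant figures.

d = 7.18 × 1.496×10^11 m = 1.074×10^12 m.
Spreading L over a sphere of radius d: S = 1.12×10^27/(4π·1.07×10^12²) = 77.25 W m^-2.
Effective emission temperature (TOA balance): σT_e⁴ = S(1−α)/4 = 14.50 W m^-2 → T_e = 126.5 K.
For a single slab of emissivity ε, T_s⁴ = 2T_e⁴/(2−ε); thus T_s = 126.5·(1.153)^(1/4) = 131.0 K.

131 K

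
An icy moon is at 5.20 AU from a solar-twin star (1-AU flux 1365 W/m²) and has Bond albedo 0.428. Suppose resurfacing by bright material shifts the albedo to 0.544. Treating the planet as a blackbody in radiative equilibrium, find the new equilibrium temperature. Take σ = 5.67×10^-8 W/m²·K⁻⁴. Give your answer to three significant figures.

Flux at the orbit: S = 1365/(5.20)² = 50.48 W/m².
T₂ = [S(1−α₂)/(4σ)]^(1/4) = [50.48·0.456/(4σ)]^(1/4) = 100.4 K.

100 kelvin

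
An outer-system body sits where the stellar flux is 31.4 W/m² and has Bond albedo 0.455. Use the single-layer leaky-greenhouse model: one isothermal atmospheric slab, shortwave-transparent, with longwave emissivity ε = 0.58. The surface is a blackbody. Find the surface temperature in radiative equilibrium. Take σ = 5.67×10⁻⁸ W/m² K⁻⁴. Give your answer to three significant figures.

102 K

At the top of the atmosphere, σT_e⁴ = S(1−α)/4 = 4.278 W/m², giving T_e = 93.20 K.
Surface balance with a leaky layer gives σT_s⁴ = σT_e⁴·2/(2−ε), so T_s = T_e·[2/(2−0.58)]^(1/4) = 101.5 K.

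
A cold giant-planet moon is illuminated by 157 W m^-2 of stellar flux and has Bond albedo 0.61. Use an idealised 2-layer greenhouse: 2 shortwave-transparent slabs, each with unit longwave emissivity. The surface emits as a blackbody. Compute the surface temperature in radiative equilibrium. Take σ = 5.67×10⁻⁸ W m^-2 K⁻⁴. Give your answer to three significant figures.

OLR = S(1−α)/4 = 15.31 W m^-2; the top layer radiates at T_e = 128.2 K.
With N = 2 opaque layers, T_s = (N+1)^(1/4)·T_e = 3^(1/4)·128.2 = 168.7 K.

169 K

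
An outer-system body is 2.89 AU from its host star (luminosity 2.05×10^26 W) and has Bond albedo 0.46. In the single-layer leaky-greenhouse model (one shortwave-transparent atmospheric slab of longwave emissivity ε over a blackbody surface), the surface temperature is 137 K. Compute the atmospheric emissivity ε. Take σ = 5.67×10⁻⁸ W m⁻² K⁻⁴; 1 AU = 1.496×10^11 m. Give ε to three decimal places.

0.820

d = 2.89 × 1.496×10^11 m = 4.323×10^11 m.
S = L/(4πd²) = 87.27 W m⁻².
First, T_e = [87.27·(1−0.46)/(4σ)]^(1/4) = 120.1 K.
T_s⁴ = T_e⁴·2/(2−ε) → ε = 2 − 2(T_e/T_s)⁴ = 2 − 2·(120.1/137)⁴ = 0.8203.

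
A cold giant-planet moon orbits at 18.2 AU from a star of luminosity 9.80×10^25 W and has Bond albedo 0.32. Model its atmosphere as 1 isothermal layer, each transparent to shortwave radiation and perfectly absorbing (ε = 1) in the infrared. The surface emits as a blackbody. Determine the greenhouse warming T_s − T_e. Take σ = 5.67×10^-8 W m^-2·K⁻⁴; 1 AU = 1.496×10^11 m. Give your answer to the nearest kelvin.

d = 18.2 × 1.496×10^11 m = 2.723×10^12 m.
Spreading L over a sphere of radius d: S = 9.80×10^25/(4π·2.72×10^12²) = 1.052 W m^-2.
The effective emission temperature is T_e = [S(1−α)/(4σ)]^¼ = 42.14 K.
Surface: T_s = (2)^¼·T_e = 50.12 K.
Warming: T_s − T_e = 7.974 K.

8 K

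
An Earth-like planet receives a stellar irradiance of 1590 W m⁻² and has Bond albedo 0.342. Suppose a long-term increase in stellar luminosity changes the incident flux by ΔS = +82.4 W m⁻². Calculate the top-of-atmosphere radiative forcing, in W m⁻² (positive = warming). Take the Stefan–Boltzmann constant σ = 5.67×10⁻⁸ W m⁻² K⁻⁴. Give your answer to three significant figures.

ΔF = Δ[S(1−α)]/4 = (1−0.342)·+82.4/4 = 13.55 W m⁻².

13.6 W m⁻²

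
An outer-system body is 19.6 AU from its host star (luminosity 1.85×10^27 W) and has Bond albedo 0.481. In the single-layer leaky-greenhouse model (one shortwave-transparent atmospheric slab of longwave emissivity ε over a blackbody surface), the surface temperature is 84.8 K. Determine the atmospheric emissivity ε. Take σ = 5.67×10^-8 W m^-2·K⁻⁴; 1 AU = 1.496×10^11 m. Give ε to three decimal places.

0.484

d = 19.6 × 1.496×10^11 m = 2.932×10^12 m.
Spreading L over a sphere of radius d: S = 1.85×10^27/(4π·2.93×10^12²) = 17.12 W m^-2.
First, T_e = [17.12·(1−0.481)/(4σ)]^(1/4) = 79.12 K.
Inverting T_s⁴ = 2T_e⁴/(2−ε): (T_e/T_s)⁴ = 0.7578, so ε = 2(1 − 0.7578) = 0.4845.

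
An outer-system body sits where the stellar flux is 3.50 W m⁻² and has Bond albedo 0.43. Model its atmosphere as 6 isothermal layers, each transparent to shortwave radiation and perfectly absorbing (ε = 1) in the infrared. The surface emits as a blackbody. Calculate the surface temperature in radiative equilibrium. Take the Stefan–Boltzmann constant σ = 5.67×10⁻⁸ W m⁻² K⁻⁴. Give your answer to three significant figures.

The effective emission temperature is T_e = [S(1−α)/(4σ)]^¼ = 54.46 K.
Layer-by-layer balance gives σT_s⁴ = (N+1)σT_e⁴, so T_s = 7^¼·54.46 = 88.58 K.

88.6 kelvin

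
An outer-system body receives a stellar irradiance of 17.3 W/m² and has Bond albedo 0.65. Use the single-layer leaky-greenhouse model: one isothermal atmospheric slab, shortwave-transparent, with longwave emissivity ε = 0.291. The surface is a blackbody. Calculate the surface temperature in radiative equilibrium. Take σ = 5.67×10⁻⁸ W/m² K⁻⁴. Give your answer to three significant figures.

Effective emission temperature (TOA balance): σT_e⁴ = S(1−α)/4 = 1.514 W/m² → T_e = 71.88 K.
Surface balance with a leaky layer gives σT_s⁴ = σT_e⁴·2/(2−ε), so T_s = T_e·[2/(2−0.291)]^(1/4) = 74.76 K.

74.8 kelvin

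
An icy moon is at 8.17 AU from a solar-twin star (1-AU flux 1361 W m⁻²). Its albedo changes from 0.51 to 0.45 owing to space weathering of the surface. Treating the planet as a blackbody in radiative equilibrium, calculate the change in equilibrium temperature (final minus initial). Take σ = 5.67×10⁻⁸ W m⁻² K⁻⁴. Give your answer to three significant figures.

Flux at the orbit: S = 1361/(8.17)² = 20.39 W m⁻².
Initial: T₁ = [S(1−0.51)/(4σ)]^(1/4) = 81.47 K.
After:  T₂ = [20.39·0.55/(4σ)]^(1/4) = 83.86 K.
ΔT = T₂ − T₁ = 2.387 K.

2.39 K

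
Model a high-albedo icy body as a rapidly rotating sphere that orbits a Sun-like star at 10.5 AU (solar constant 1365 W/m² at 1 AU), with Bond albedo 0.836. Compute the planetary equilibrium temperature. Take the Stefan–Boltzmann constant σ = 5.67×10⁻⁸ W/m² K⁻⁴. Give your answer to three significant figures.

Flux at the orbit: S = 1365/(10.5)² = 12.38 W/m².
The planet absorbs (1−α)S over its disc πR² and re-emits over 4πR², so the mean absorbed flux is (1−0.836)·12.38/4 = 0.5076 W/m².
Set σT⁴ = 0.5076 → T = (0.5076/σ)^(1/4) = 54.70 K.

54.7 kelvin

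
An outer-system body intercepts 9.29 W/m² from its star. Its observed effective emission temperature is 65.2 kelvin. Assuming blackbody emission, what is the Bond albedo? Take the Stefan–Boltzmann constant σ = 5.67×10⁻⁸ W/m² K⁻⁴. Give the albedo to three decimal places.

0.559

From σT⁴ = S(1−α)/4 we invert for α: 1−α = 4σT⁴/S.
4σT⁴ = 4·5.67×10⁻⁸·(65.2)⁴ = 4.099 W/m².
Hence α = 1 − 4.099/9.290 = 0.5588.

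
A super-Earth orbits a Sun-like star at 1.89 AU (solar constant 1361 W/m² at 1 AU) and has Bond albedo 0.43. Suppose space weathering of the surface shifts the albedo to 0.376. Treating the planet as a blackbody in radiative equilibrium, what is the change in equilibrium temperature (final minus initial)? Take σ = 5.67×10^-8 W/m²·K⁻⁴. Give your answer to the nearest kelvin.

4 K

Irradiance scales as 1/d², so S = 1361 W/m² × (1/1.89)² = 381.0 W/m².
Before: T₁ = [381.0·0.57/(4σ)]^(1/4) = 175.9 K.
After:  T₂ = [381.0·0.624/(4σ)]^(1/4) = 179.9 K.
Change: 179.9 − 175.9 = 4.026 K.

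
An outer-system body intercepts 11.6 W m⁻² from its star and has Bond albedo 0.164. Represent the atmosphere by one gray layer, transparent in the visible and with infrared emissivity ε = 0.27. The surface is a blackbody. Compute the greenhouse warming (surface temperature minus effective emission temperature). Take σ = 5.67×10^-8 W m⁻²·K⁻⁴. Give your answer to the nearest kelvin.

At the top of the atmosphere, σT_e⁴ = S(1−α)/4 = 2.424 W m⁻², giving T_e = 80.86 K.
For a single slab of emissivity ε, T_s⁴ = 2T_e⁴/(2−ε); thus T_s = 80.86·(1.156)^(1/4) = 83.85 K.
Greenhouse warming: T_s − T_e = 2.986 K.

3 K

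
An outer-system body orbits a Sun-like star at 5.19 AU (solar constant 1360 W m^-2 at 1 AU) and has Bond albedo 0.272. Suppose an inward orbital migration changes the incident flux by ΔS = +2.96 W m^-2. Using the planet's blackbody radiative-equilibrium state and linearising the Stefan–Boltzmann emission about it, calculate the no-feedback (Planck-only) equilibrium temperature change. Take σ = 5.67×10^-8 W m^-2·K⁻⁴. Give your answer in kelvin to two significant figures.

Irradiance scales as 1/d², so S = 1360 W m^-2 × (1/5.19)² = 50.49 W m^-2.
Unperturbed T_e = [50.49·(1−0.272)/(4σ)]^¼ = 112.8 K.
Only a fraction (1−α) is absorbed and it's spread over 4πR², so ΔF = (1−α)ΔS/4 = 0.5387 W m^-2.
Planck response: λ_P = 4σT_e³ = 4·5.67×10⁻⁸·(112.8)³ = 0.3258 W m^-2/K.
So ΔT₀ = 0.5387/0.3258 = 1.65 K.

1.7 K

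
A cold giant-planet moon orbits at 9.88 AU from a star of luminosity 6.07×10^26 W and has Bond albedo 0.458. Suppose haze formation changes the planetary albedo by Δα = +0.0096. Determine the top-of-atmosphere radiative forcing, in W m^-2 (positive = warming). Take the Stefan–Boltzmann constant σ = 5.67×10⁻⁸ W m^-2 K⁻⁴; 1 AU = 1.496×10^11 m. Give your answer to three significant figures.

d = 9.88 × 1.496×10^11 m = 1.478×10^12 m.
Spreading L over a sphere of radius d: S = 6.07×10^26/(4π·1.48×10^12²) = 22.11 W m^-2.
TOA radiative forcing: ΔF = −S·Δα/4 = −22.11·(+0.0096)/4 = -0.05307 W m^-2.

-0.0531 W m^-2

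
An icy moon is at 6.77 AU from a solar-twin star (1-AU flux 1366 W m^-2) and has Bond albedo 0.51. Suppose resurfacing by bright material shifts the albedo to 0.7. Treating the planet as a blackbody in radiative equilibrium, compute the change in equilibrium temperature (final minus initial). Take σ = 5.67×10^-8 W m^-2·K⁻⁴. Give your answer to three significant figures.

By the inverse-square law, S = 1366/6.77² = 29.80 W m^-2.
Before: T₁ = [29.80·0.49/(4σ)]^(1/4) = 89.58 K.
Final:   T₂ = [S(1−0.7)/(4σ)]^(1/4) = 79.24 K.
Change: 79.24 − 89.58 = -10.34 K.

-10.3 K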